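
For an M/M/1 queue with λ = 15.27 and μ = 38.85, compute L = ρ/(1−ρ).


ρ = λ/μ = 15.27/38.85 = 0.3931
L = ρ/(1−ρ) = 0.3931/(1 − 0.3931) = 0.3931/0.6069 = 0.6476

Final: 0.6476


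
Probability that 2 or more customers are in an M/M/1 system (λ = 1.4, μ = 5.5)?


ρ = 1.4/5.5 = 0.2545
P(N ≥ n) = ρ^n = 0.2545^2 = 0.064793

Final: 0.064793


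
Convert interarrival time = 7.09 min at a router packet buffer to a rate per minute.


λ = 1/(interarrival time) in consistent units.
1 minute = 1 min, so λ = 1/7.09 = 0.1410 per minute

Final: 0.1410 /min


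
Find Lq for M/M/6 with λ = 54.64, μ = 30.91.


a = λ/μ = 1.7677; ρ = a/6 = 0.2946
P₀ = 0.170604
Lq = P₀·a^c·ρ / (c!·(1−ρ)²) = 0.170604·30.51196·0.2946/(720·0.49756)
= 0.004281

Final: 0.004281


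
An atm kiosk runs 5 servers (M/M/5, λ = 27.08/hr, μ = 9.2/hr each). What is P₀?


a = λ/μ = 27.08/9.2 = 2.9435; ρ = a/c = 0.5887
Σ_{k=0}^{4} a^k/k! (terms k=0..4) = 1.00000 + 2.94348 + 4.33203 + 4.25041 + 3.12775 = 15.65367
Tail: a^5/(5!(1−ρ)) = 220.95517/(120·0.4113) = 4.47672
P₀ = 1/(15.65367 + 4.47672) = 1/20.13039 = 0.049676

Final: 0.049676


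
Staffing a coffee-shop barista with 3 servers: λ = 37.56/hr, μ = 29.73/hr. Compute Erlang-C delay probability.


a = λ/μ = 1.2634; ρ = a/3 = 0.4211
P₀ = 0.274575 (from M/M/c formula)
C(c,a) = [a^c/(c!(1−ρ))]·P₀ = [2.01647/(6·0.5789)]·0.274575
= 0.58057·0.274575 = 0.159410

Final: 0.159410


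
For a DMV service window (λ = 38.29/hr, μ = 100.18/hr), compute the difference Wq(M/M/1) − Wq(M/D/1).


ρ = 38.29/100.18 = 0.3822
Wq(M/M/1) = ρ/(μ−λ) = 0.3822/61.89 = 0.006176 hr
Wq(M/D/1) = ρ/(2(μ−λ)) = 0.003088 hr
Savings = 0.006176 − 0.003088 = 0.003088 hr

Final: 0.003088 hr


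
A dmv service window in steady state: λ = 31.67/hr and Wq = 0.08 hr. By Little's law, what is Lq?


Lq = λWq = 31.67·0.08 = 2.5336

Final: 2.5336


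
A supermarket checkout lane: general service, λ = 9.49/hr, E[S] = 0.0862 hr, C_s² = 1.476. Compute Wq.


ρ = λ·E[S] = 9.49·0.0862 = 0.8180
E[S²] = E[S]²(1+C_s²) = 0.0862²·(1+1.476) = 0.018398
Wq = λ·E[S²]/(2(1−ρ)) = 9.49·0.018398/(2·0.1820) = 0.47976 hr

Final: 0.47976 hr


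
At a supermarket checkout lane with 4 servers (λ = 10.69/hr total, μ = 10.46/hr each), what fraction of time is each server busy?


ρ = λ/(cμ) = 10.69/(4·10.46) = 10.69/41.84 = 0.2555

Final: 0.2555


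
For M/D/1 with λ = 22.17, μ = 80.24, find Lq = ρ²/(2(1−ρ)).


ρ = 22.17/80.24 = 0.2763
M/D/1: Lq = ρ²/(2(1−ρ)) = 0.07634/(2·0.7237) = 0.05274

Final: 0.05274


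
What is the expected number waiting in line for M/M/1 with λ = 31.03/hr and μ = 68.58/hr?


ρ = 31.03/68.58 = 0.4525
Lq = ρ²/(1−ρ) = 0.2047/0.5475 = 0.3739

Final: 0.3739


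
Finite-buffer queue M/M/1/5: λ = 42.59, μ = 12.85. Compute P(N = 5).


ρ = λ/μ = 42.59/12.85 = 3.3144
P_K = (1−ρ)ρ^K/(1−ρ^(K+1)) = (-2.3144·399.965528)/(1 − 1325.644500)
= -925.678973/-1324.644500 = 0.698813

Final: 0.698813


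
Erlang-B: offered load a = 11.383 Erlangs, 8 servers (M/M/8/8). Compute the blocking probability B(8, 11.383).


B(c,a) = (a^c/c!) / Σ_{k=0}^{c} a^k/k!
a^8/8! = 6990.904402
Σ terms (k=0..8): 1.00000 + 11.38300 + 64.78634 + 245.82099 + 699.54507 + 1592.58431 + 3021.39787 + 4913.22456 + 6990.90440 = 17540.646551
B = 6990.904402/17540.646551 = 0.398555

Final: 0.398555


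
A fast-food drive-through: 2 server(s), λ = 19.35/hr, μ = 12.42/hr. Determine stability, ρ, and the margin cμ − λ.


Total capacity cμ = 2·12.42 = 24.84/hr
ρ = λ/(cμ) = 19.35/24.84 = 0.7790
Stable ⇔ ρ < 1: YES
Spare capacity = cμ − λ = 24.84 − 19.35 = 5.49/hr

Final: ρ = 0.7790; stable; margin = 5.49/hr


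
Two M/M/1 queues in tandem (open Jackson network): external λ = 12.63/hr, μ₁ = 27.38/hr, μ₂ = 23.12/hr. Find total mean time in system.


Each node sees arrival rate λ = 12.63/hr (tandem ⇒ throughput preserved).
W₁ = 1/(μ₁−λ) = 1/(27.38−12.63) = 0.06780 hr
W₂ = 1/(μ₂−λ) = 1/(23.12−12.63) = 0.09533 hr
W_total = W₁ + W₂ = 0.06780 + 0.09533 = 0.16313 hr

Final: 0.16313 hr


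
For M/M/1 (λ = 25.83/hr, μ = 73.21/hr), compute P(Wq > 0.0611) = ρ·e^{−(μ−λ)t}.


ρ = 25.83/73.21 = 0.3528
P(Wq > t) = ρ·e^{−(μ−λ)t} = 0.3528·e^{−2.8949}
= 0.3528·0.055304 = 0.019512

Final: 0.019512


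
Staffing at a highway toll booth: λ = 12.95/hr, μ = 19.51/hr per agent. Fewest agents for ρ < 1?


Stability requires cμ > λ ⇔ c > λ/μ.
λ/μ = 12.95/19.51 = 0.6638
Minimum integer c = ⌊0.6638⌋ + 1 = 1
Check: 1·19.51 = 19.51 > 12.95, while 0·19.51 = 0.00 ≤ 12.95

Final: 1 servers


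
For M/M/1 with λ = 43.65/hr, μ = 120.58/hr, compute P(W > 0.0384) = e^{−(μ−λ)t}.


W ~ Exponential(μ−λ) for M/M/1.
μ − λ = 120.58 − 43.65 = 76.9300
P(W > t) = e^{−(μ−λ)t} = e^{−2.9541} = 0.052125

Final: 0.052125


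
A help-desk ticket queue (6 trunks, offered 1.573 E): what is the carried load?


B(6,1.573) = 0.004369 (Erlang-B)
Carried load = a(1 − B) = 1.573·(1 − 0.004369) = 1.573·0.995631 = 1.5661 E

Final: 1.5661 Erlangs


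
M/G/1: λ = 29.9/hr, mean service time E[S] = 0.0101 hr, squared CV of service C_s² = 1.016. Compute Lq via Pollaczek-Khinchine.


ρ = λ·E[S] = 29.9·0.0101 = 0.3020
Lq = ρ²(1+C_s²)/(2(1−ρ)) = 0.09120·(1+1.016)/(2·0.6980)
= 0.09120·2.0160/1.3960 = 0.13170

Final: 0.13170


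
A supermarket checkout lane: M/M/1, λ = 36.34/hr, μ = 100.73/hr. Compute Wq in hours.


ρ = 36.34/100.73 = 0.3608
Wq = ρ/(μ−λ) = 0.3608/(100.73 − 36.34) = 0.3608/64.39 = 0.005603 hr

Final: 0.005603 hr


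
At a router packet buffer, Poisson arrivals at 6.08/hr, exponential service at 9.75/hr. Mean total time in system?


W = 1/(μ−λ) = 1/(9.75 − 6.08) = 1/3.67 = 0.2725 hr

Final: 0.2725 hr


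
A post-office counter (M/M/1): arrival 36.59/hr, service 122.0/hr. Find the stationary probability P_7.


ρ = 36.59/122.0 = 0.2999
P_n = (1−ρ)·ρ^n = (1 − 0.2999)·0.2999^7 = 0.7001·0.0002183 = 0.0001528

Final: 0.0001528


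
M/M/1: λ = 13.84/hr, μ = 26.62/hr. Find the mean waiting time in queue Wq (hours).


ρ = 13.84/26.62 = 0.5199
Wq = ρ/(μ−λ) = 0.5199/(26.62 − 13.84) = 0.5199/12.78 = 0.04068 hr

Final: 0.04068 hr


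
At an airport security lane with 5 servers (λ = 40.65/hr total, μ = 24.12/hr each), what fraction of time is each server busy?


ρ = λ/(cμ) = 40.65/(5·24.12) = 40.65/120.60 = 0.3371

Final: 0.3371


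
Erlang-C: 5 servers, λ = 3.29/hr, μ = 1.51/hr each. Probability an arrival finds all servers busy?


a = λ/μ = 2.1788; ρ = a/5 = 0.4358
P₀ = 0.111851 (from M/M/c formula)
C(c,a) = [a^c/(c!(1−ρ))]·P₀ = [49.10150/(120·0.5642)]·0.111851
= 0.72519·0.111851 = 0.081113

Final: 0.081113


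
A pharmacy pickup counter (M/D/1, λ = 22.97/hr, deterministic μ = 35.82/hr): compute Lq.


ρ = 22.97/35.82 = 0.6413
M/D/1: Lq = ρ²/(2(1−ρ)) = 0.4112/(2·0.3587) = 0.57314

Final: 0.57314


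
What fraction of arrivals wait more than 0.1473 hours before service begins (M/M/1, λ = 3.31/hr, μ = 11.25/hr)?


ρ = 3.31/11.25 = 0.2942
P(Wq > t) = ρ·e^{−(μ−λ)t} = 0.2942·e^{−1.1696}
= 0.2942·0.310503 = 0.091357

Final: 0.091357


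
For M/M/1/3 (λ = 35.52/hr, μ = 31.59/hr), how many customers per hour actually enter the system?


ρ = 1.1244; P_K = (1−ρ)ρ^3/(1−ρ^4) = 0.295529
λ_eff = λ(1 − P_K) = 35.52·(1 − 0.295529) = 35.52·0.704471 = 25.0228 /hr

Final: 25.0228 /hr


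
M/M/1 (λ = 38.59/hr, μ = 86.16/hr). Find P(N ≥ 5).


ρ = 38.59/86.16 = 0.4479
P(N ≥ n) = ρ^n = 0.4479^5 = 0.018024

Final: 0.018024


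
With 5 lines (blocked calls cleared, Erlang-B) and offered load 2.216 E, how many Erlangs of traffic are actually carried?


B(5,2.216) = 0.049839 (Erlang-B)
Carried load = a(1 − B) = 2.216·(1 − 0.049839) = 2.216·0.950161 = 2.1056 E

Final: 2.1056 Erlangs


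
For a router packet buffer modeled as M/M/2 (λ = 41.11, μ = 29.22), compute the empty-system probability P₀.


a = λ/μ = 41.11/29.22 = 1.4069; ρ = a/c = 0.7035
Σ_{k=0}^{1} a^k/k! (terms k=0..1) = 1.00000 + 1.40691 = 2.40691
Tail: a^2/(2!(1−ρ)) = 1.97940/(2·0.2965) = 3.33746
P₀ = 1/(2.40691 + 3.33746) = 1/5.74437 = 0.174083

Final: 0.174083


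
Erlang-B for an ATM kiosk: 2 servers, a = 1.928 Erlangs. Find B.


B(c,a) = (a^c/c!) / Σ_{k=0}^{c} a^k/k!
a^2/2! = 1.858592
Σ terms (k=0..2): 1.00000 + 1.92800 + 1.85859 = 4.786592
B = 1.858592/4.786592 = 0.388291

Final: 0.388291


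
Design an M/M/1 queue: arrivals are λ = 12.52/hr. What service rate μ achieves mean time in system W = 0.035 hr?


W = 1/(μ−λ) ⇒ μ − λ = 1/W = 1/0.035 = 28.5714
μ = λ + 1/W = 12.52 + 28.5714 = 41.0914 per hr

Final: 41.0914 /hr


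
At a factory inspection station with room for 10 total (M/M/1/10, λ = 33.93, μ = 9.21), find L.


ρ = 33.93/9.21 = 3.6840
L = ρ[1 − (K+1)ρ^K + Kρ^(K+1)] / [(1−ρ)(1−ρ^(K+1))]
Numerator: 3.6840·(1 − 11·460513.424052 + 10·1696549.454734) = 43839504.740722
Denominator: (-2.6840)·(-1696548.454734) = 4553602.367103
L = 43839504.740722/4553602.367103 = 9.6274

Final: 9.6274


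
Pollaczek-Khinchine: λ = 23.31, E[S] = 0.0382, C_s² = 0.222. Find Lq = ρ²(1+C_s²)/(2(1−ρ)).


ρ = λ·E[S] = 23.31·0.0382 = 0.8904
Lq = ρ²(1+C_s²)/(2(1−ρ)) = 0.7929·(1+0.222)/(2·0.1096)
= 0.7929·1.2220/0.2191 = 4.42189

Final: 4.42189


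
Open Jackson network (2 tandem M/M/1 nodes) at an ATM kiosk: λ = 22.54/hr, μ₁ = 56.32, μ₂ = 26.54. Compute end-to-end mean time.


Each node sees arrival rate λ = 22.54/hr (tandem ⇒ throughput preserved).
W₁ = 1/(μ₁−λ) = 1/(56.32−22.54) = 0.02960 hr
W₂ = 1/(μ₂−λ) = 1/(26.54−22.54) = 0.25000 hr
W_total = W₁ + W₂ = 0.02960 + 0.25000 = 0.27960 hr

Final: 0.27960 hr


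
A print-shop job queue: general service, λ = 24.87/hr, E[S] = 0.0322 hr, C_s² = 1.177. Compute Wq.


ρ = λ·E[S] = 24.87·0.0322 = 0.8008
E[S²] = E[S]²(1+C_s²) = 0.0322²·(1+1.177) = 0.002257
Wq = λ·E[S²]/(2(1−ρ)) = 24.87·0.002257/(2·0.1992) = 0.14091 hr

Final: 0.14091 hr


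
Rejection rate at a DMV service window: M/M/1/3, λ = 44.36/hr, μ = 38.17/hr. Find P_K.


ρ = λ/μ = 44.36/38.17 = 1.1622
P_K = (1−ρ)ρ^K/(1−ρ^(K+1)) = (-0.1622·1.569669)/(1 − 1.824221)
= -0.254552/-0.824221 = 0.308839

Final: 0.308839


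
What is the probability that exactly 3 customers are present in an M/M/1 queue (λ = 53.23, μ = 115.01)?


ρ = 53.23/115.01 = 0.4628
P_n = (1−ρ)·ρ^n = (1 − 0.4628)·0.4628^3 = 0.5372·0.099143 = 0.053257

Final: 0.053257


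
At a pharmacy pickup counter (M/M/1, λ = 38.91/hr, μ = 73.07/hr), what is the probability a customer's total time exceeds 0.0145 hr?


W ~ Exponential(μ−λ) for M/M/1.
μ − λ = 73.07 − 38.91 = 34.1600
P(W > t) = e^{−(μ−λ)t} = e^{−0.4953} = 0.609376

Final: 0.609376


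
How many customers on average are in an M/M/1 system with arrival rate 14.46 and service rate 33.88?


ρ = λ/μ = 14.46/33.88 = 0.4268
L = ρ/(1−ρ) = 0.4268/(1 − 0.4268) = 0.4268/0.5732 = 0.7446

Final: 0.7446


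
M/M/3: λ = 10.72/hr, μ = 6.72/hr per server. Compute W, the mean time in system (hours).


a = 1.5952; ρ = 0.5317; P₀ = 0.188234
Lq = P₀·a^c·ρ/(c!(1−ρ)²) = 0.30886
Wq = Lq/λ = 0.30886/10.72 = 0.02881 hr
W = Wq + 1/μ = 0.02881 + 0.14881 = 0.17762 hr

Final: 0.17762 hr


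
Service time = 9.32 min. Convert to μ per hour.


μ = 1/(service time) in consistent units.
1 hour = 60 min, so μ = 60/9.32 = 6.4378 per hour

Final: 6.4378 /hr


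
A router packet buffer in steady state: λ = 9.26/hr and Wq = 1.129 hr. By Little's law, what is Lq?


Lq = λWq = 9.26·1.129 = 10.4545

Final: 10.4545


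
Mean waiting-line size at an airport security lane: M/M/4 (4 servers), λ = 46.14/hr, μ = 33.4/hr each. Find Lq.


a = λ/μ = 1.3814; ρ = a/4 = 0.3454
P₀ = 0.249576
Lq = P₀·a^c·ρ / (c!·(1−ρ)²) = 0.249576·3.64187·0.3454/(24·0.42855)
= 0.03052

Final: 0.03052


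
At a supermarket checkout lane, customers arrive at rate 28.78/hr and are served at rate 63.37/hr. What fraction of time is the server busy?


ρ = λ/μ = 28.78/63.37 = 0.4542

Final: 0.4542


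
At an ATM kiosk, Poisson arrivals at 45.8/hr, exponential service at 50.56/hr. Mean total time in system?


W = 1/(μ−λ) = 1/(50.56 − 45.8) = 1/4.76 = 0.2101 hr

Final: 0.2101 hr


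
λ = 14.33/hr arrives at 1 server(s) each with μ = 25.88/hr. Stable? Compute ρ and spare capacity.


Total capacity cμ = 1·25.88 = 25.88/hr
ρ = λ/(cμ) = 14.33/25.88 = 0.5537
Stable ⇔ ρ < 1: YES
Spare capacity = cμ − λ = 25.88 − 14.33 = 11.55/hr

Final: ρ = 0.5537; stable; margin = 11.55/hr


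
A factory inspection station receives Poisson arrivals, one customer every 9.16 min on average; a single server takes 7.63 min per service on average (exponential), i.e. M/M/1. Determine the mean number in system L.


λ = 60/9.16 = 6.5502 /hr
μ = 60/7.63 = 7.8637 /hr
ρ = λ/μ = 6.5502/7.8637 = 0.8330
L = ρ/(1−ρ) = 0.8330/0.1670 = 4.9869

Final: 4.9869


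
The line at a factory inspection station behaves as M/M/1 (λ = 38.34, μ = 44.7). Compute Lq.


ρ = 38.34/44.7 = 0.8577
Lq = ρ²/(1−ρ) = 0.7357/0.1423 = 5.1706

Final: 5.1706


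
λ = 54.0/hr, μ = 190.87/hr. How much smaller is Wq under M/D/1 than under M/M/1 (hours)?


ρ = 54.0/190.87 = 0.2829
Wq(M/M/1) = ρ/(μ−λ) = 0.2829/136.87 = 0.002067 hr
Wq(M/D/1) = ρ/(2(μ−λ)) = 0.001034 hr
Savings = 0.002067 − 0.001034 = 0.001034 hr

Final: 0.001034 hr


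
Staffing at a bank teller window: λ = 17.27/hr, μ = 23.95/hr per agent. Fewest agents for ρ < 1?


Stability requires cμ > λ ⇔ c > λ/μ.
λ/μ = 17.27/23.95 = 0.7211
Minimum integer c = ⌊0.7211⌋ + 1 = 1
Check: 1·23.95 = 23.95 > 17.27, while 0·23.95 = 0.00 ≤ 17.27

Final: 1 servers


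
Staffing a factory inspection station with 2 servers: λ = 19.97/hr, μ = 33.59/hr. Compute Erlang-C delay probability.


a = λ/μ = 0.5945; ρ = a/2 = 0.2973
P₀ = 0.541710 (from M/M/c formula)
C(c,a) = [a^c/(c!(1−ρ))]·P₀ = [0.35346/(2·0.7027)]·0.541710
= 0.25149·0.541710 = 0.136232

Final: 0.136232


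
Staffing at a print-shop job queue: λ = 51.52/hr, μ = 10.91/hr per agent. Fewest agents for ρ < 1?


Stability requires cμ > λ ⇔ c > λ/μ.
λ/μ = 51.52/10.91 = 4.7223
Minimum integer c = ⌊4.7223⌋ + 1 = 5
Check: 5·10.91 = 54.55 > 51.52, while 4·10.91 = 43.64 ≤ 51.52

Final: 5 servers


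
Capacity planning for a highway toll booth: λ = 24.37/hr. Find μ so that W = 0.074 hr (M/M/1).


W = 1/(μ−λ) ⇒ μ − λ = 1/W = 1/0.074 = 13.5135
μ = λ + 1/W = 24.37 + 13.5135 = 37.8835 per hr

Final: 37.8835 /hr


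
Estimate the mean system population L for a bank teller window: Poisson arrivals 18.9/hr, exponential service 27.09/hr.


ρ = λ/μ = 18.9/27.09 = 0.6977
L = ρ/(1−ρ) = 0.6977/(1 − 0.6977) = 0.6977/0.3023 = 2.3077

Final: 2.3077


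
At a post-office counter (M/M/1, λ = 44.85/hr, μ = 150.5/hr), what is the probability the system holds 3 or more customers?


ρ = 44.85/150.5 = 0.2980
P(N ≥ n) = ρ^n = 0.2980^3 = 0.026465

Final: 0.026465


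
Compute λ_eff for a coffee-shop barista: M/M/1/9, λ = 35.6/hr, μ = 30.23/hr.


ρ = 1.1776; P_K = (1−ρ)ρ^9/(1−ρ^10) = 0.187366
λ_eff = λ(1 − P_K) = 35.6·(1 − 0.187366) = 35.6·0.812634 = 28.9298 /hr

Final: 28.9298 /hr


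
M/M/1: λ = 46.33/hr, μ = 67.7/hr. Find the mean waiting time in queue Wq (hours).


ρ = 46.33/67.7 = 0.6843
Wq = ρ/(μ−λ) = 0.6843/(67.7 − 46.33) = 0.6843/21.37 = 0.03202 hr

Final: 0.03202 hr


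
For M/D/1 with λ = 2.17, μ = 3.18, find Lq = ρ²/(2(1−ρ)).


ρ = 2.17/3.18 = 0.6824
M/D/1: Lq = ρ²/(2(1−ρ)) = 0.4657/(2·0.3176) = 0.73306

Final: 0.73306


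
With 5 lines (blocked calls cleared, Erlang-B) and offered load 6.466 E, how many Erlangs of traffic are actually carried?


B(5,6.466) = 0.391719 (Erlang-B)
Carried load = a(1 − B) = 6.466·(1 − 0.391719) = 6.466·0.608281 = 3.9331 E

Final: 3.9331 Erlangs


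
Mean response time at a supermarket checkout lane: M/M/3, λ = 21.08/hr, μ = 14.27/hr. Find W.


a = 1.4772; ρ = 0.4924; P₀ = 0.216133
Lq = P₀·a^c·ρ/(c!(1−ρ)²) = 0.22192
Wq = Lq/λ = 0.22192/21.08 = 0.01053 hr
W = Wq + 1/μ = 0.01053 + 0.07008 = 0.08060 hr

Final: 0.08060 hr


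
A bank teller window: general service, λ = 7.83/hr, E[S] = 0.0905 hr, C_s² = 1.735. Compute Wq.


ρ = λ·E[S] = 7.83·0.0905 = 0.7086
E[S²] = E[S]²(1+C_s²) = 0.0905²·(1+1.735) = 0.022400
Wq = λ·E[S²]/(2(1−ρ)) = 7.83·0.022400/(2·0.2914) = 0.30097 hr

Final: 0.30097 hr


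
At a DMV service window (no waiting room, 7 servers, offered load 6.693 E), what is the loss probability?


B(c,a) = (a^c/c!) / Σ_{k=0}^{c} a^k/k!
a^7/7! = 119.375510
Σ terms (k=0..7): 1.00000 + 6.69300 + 22.39812 + 49.97022 + 83.61266 + 111.92391 + 124.85112 + 119.37551 = 519.824548
B = 119.375510/519.824548 = 0.229646

Final: 0.229646


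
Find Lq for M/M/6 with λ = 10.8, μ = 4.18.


a = λ/μ = 2.5837; ρ = a/6 = 0.4306
P₀ = 0.074972
Lq = P₀·a^c·ρ / (c!·(1−ρ)²) = 0.074972·297.49854·0.4306/(720·0.32419)
= 0.04115

Final: 0.04115


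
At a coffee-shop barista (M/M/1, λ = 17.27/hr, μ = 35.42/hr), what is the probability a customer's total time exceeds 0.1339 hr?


W ~ Exponential(μ−λ) for M/M/1.
μ − λ = 35.42 − 17.27 = 18.1500
P(W > t) = e^{−(μ−λ)t} = e^{−2.4303} = 0.088012

Final: 0.088012


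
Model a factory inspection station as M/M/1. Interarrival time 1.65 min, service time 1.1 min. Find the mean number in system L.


λ = 60/1.65 = 36.3636 /hr
μ = 60/1.1 = 54.5455 /hr
ρ = λ/μ = 36.3636/54.5455 = 0.6667
L = ρ/(1−ρ) = 0.6667/0.3333 = 2.0000

Final: 2.0000


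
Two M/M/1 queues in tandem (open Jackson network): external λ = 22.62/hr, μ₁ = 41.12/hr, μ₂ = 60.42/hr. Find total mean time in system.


Each node sees arrival rate λ = 22.62/hr (tandem ⇒ throughput preserved).
W₁ = 1/(μ₁−λ) = 1/(41.12−22.62) = 0.05405 hr
W₂ = 1/(μ₂−λ) = 1/(60.42−22.62) = 0.02646 hr
W_total = W₁ + W₂ = 0.05405 + 0.02646 = 0.08051 hr

Final: 0.08051 hr


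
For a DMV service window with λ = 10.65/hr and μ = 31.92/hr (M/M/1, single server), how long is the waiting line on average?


ρ = 10.65/31.92 = 0.3336
Lq = ρ²/(1−ρ) = 0.1113/0.6664 = 0.1671

Final: 0.1671


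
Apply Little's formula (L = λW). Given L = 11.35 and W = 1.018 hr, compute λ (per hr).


λ = L/W = 11.35/1.018 = 11.1493 /hr

Final: 11.1493 /hr


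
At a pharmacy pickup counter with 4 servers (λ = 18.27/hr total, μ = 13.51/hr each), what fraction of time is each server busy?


ρ = λ/(cμ) = 18.27/(4·13.51) = 18.27/54.04 = 0.3381

Final: 0.3381


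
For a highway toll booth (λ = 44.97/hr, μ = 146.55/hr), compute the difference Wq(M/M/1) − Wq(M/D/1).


ρ = 44.97/146.55 = 0.3069
Wq(M/M/1) = ρ/(μ−λ) = 0.3069/101.58 = 0.003021 hr
Wq(M/D/1) = ρ/(2(μ−λ)) = 0.001510 hr
Savings = 0.003021 − 0.001510 = 0.001510 hr

Final: 0.001510 hr


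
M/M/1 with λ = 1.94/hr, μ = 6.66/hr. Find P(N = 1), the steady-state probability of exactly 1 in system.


ρ = 1.94/6.66 = 0.2913
P_n = (1−ρ)·ρ^n = (1 − 0.2913)·0.2913^1 = 0.7087·0.291291 = 0.206441

Final: 0.206441


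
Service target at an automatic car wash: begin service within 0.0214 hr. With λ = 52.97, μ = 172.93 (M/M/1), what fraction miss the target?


ρ = 52.97/172.93 = 0.3063
P(Wq > t) = ρ·e^{−(μ−λ)t} = 0.3063·e^{−2.5671}
= 0.3063·0.076754 = 0.023511

Final: 0.023511


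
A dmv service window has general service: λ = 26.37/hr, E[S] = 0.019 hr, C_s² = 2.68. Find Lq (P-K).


ρ = λ·E[S] = 26.37·0.019 = 0.5010
Lq = ρ²(1+C_s²)/(2(1−ρ)) = 0.2510·(1+2.68)/(2·0.4990)
= 0.2510·3.6800/0.9979 = 0.92570

Final: 0.92570


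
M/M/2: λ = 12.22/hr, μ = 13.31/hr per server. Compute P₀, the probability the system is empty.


a = λ/μ = 12.22/13.31 = 0.9181; ρ = a/c = 0.4591
Σ_{k=0}^{1} a^k/k! (terms k=0..1) = 1.00000 + 0.91811 = 1.91811
Tail: a^2/(2!(1−ρ)) = 0.84292/(2·0.5409) = 0.77912
P₀ = 1/(1.91811 + 0.77912) = 1/2.69722 = 0.370752

Final: 0.370752


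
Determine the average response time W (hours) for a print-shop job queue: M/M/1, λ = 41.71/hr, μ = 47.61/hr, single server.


W = 1/(μ−λ) = 1/(47.61 − 41.71) = 1/5.90 = 0.1695 hr

Final: 0.1695 hr


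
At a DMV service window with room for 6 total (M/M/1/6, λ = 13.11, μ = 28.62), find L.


ρ = 13.11/28.62 = 0.4581
L = ρ[1 − (K+1)ρ^K + Kρ^(K+1)] / [(1−ρ)(1−ρ^(K+1))]
Numerator: 0.4581·(1 − 7·0.009238 + 6·0.004232) = 0.440079
Denominator: (0.5419)·(0.995768) = 0.539635
L = 0.440079/0.539635 = 0.8155

Final: 0.8155


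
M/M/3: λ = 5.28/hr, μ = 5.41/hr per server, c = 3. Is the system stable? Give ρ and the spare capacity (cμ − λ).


Total capacity cμ = 3·5.41 = 16.23/hr
ρ = λ/(cμ) = 5.28/16.23 = 0.3253
Stable ⇔ ρ < 1: YES
Spare capacity = cμ − λ = 16.23 − 5.28 = 10.95/hr

Final: ρ = 0.3253; stable; margin = 10.95/hr


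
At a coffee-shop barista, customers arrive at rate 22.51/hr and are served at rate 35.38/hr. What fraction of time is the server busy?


ρ = λ/μ = 22.51/35.38 = 0.6362

Final: 0.6362


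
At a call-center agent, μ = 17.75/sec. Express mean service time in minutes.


Mean service time = 1/μ = 1/17.75 second = 0.05634 second
In minutes: 0.05634 × 0.0166667 = 0.0009390 min

Final: 0.0009390 min


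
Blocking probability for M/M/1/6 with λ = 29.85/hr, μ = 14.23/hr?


ρ = λ/μ = 29.85/14.23 = 2.0977
P_K = (1−ρ)ρ^K/(1−ρ^(K+1)) = (-1.0977·85.199415)/(1 − 178.721190)
= -93.521775/-177.721190 = 0.526227

Final: 0.526227


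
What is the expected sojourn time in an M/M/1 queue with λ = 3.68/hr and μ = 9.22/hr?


W = 1/(μ−λ) = 1/(9.22 − 3.68) = 1/5.54 = 0.1805 hr

Final: 0.1805 hr


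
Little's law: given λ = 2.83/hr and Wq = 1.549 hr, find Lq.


Lq = λWq = 2.83·1.549 = 4.3837

Final: 4.3837


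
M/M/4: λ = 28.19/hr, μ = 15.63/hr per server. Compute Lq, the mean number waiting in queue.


a = λ/μ = 1.8036; ρ = a/4 = 0.4509
P₀ = 0.161010
Lq = P₀·a^c·ρ / (c!·(1−ρ)²) = 0.161010·10.58143·0.4509/(24·0.30152)
= 0.10616

Final: 0.10616


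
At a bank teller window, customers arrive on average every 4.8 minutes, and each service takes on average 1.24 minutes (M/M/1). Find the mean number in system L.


λ = 60/4.8 = 12.5000 /hr
μ = 60/1.24 = 48.3871 /hr
ρ = λ/μ = 12.5000/48.3871 = 0.2583
L = ρ/(1−ρ) = 0.2583/0.7417 = 0.3483

Final: 0.3483


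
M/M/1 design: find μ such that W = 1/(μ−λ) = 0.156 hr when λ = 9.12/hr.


W = 1/(μ−λ) ⇒ μ − λ = 1/W = 1/0.156 = 6.4103
μ = λ + 1/W = 9.12 + 6.4103 = 15.5303 per hr

Final: 15.5303 /hr


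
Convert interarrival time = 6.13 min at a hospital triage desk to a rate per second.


λ = 1/(interarrival time) in consistent units.
1 second = 0.0166667 min, so λ = 0.0166667/6.13 = 0.002719 per second

Final: 0.002719 /sec


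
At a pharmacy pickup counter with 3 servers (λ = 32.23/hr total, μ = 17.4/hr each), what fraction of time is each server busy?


ρ = λ/(cμ) = 32.23/(3·17.4) = 32.23/52.20 = 0.6174

Final: 0.6174


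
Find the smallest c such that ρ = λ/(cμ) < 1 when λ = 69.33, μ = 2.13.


Stability requires cμ > λ ⇔ c > λ/μ.
λ/μ = 69.33/2.13 = 32.5493
Minimum integer c = ⌊32.5493⌋ + 1 = 33
Check: 33·2.13 = 70.29 > 69.33, while 32·2.13 = 68.16 ≤ 69.33

Final: 33 servers


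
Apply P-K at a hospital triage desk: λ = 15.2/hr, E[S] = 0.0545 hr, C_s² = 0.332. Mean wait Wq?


ρ = λ·E[S] = 15.2·0.0545 = 0.8284
E[S²] = E[S]²(1+C_s²) = 0.0545²·(1+0.332) = 0.003956
Wq = λ·E[S²]/(2(1−ρ)) = 15.2·0.003956/(2·0.1716) = 0.17522 hr

Final: 0.17522 hr


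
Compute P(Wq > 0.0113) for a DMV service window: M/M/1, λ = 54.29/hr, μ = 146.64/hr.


ρ = 54.29/146.64 = 0.3702
P(Wq > t) = ρ·e^{−(μ−λ)t} = 0.3702·e^{−1.0436}
= 0.3702·0.352200 = 0.130394

Final: 0.130394


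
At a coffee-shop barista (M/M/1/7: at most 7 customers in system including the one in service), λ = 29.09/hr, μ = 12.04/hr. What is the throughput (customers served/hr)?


ρ = 2.4161; P_K = (1−ρ)ρ^7/(1−ρ^8) = 0.586617
λ_eff = λ(1 − P_K) = 29.09·(1 − 0.586617) = 29.09·0.413383 = 12.0253 /hr

Final: 12.0253 /hr


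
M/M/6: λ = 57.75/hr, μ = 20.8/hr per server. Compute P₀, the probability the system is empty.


a = λ/μ = 57.75/20.8 = 2.7764; ρ = a/c = 0.4627
Σ_{k=0}^{5} a^k/k! (terms k=0..5) = 1.00000 + 2.77644 + 3.85432 + 3.56710 + 2.47596 + 1.37487 = 15.04868
Tail: a^6/(6!(1−ρ)) = 458.07008/(720·0.5373) = 1.18417
P₀ = 1/(15.04868 + 1.18417) = 1/16.23286 = 0.061603

Final: 0.061603


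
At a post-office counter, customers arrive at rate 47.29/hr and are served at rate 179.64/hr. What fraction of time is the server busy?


ρ = λ/μ = 47.29/179.64 = 0.2632

Final: 0.2632


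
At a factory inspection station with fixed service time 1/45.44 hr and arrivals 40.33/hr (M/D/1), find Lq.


ρ = 40.33/45.44 = 0.8875
M/D/1: Lq = ρ²/(2(1−ρ)) = 0.7877/(2·0.1125) = 3.50241

Final: 3.50241


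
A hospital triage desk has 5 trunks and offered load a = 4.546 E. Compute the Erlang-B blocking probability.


B(c,a) = (a^c/c!) / Σ_{k=0}^{c} a^k/k!
a^5/5! = 16.179530
Σ terms (k=0..5): 1.00000 + 4.54600 + 10.33306 + 15.65803 + 17.79535 + 16.17953 = 65.511964
B = 16.179530/65.511964 = 0.246971

Final: 0.246971


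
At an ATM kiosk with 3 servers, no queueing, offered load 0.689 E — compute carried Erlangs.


B(3,0.689) = 0.027520 (Erlang-B)
Carried load = a(1 − B) = 0.689·(1 − 0.027520) = 0.689·0.972480 = 0.6700 E

Final: 0.6700 Erlangs


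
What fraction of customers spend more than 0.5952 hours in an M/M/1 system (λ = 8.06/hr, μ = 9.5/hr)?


W ~ Exponential(μ−λ) for M/M/1.
μ − λ = 9.5 − 8.06 = 1.4400
P(W > t) = e^{−(μ−λ)t} = e^{−0.8571} = 0.424396

Final: 0.424396


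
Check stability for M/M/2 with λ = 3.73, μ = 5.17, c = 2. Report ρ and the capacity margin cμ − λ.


Total capacity cμ = 2·5.17 = 10.34/hr
ρ = λ/(cμ) = 3.73/10.34 = 0.3607
Stable ⇔ ρ < 1: YES
Spare capacity = cμ − λ = 10.34 − 3.73 = 6.61/hr

Final: ρ = 0.3607; stable; margin = 6.61/hr


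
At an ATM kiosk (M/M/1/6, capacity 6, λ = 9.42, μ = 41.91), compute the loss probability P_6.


ρ = λ/μ = 9.42/41.91 = 0.2248
P_K = (1−ρ)ρ^K/(1−ρ^(K+1)) = (0.7752·0.0001289)/(1 − 0.00002898)
= 0.00009996/0.999971 = 0.00009996

Final: 0.00009996


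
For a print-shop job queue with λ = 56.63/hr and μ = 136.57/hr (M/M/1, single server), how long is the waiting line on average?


ρ = 56.63/136.57 = 0.4147
Lq = ρ²/(1−ρ) = 0.1719/0.5853 = 0.2937

Final: 0.2937


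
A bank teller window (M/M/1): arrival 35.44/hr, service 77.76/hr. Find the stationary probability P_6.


ρ = 35.44/77.76 = 0.4558
P_n = (1−ρ)·ρ^n = (1 − 0.4558)·0.4558^6 = 0.5442·0.008962 = 0.004878

Final: 0.004878


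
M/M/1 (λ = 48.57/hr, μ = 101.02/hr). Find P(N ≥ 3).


ρ = 48.57/101.02 = 0.4808
P(N ≥ n) = ρ^n = 0.4808^3 = 0.111143

Final: 0.111143


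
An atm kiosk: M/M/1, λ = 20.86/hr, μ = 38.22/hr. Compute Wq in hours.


ρ = 20.86/38.22 = 0.5458
Wq = ρ/(μ−λ) = 0.5458/(38.22 − 20.86) = 0.5458/17.36 = 0.03144 hr

Final: 0.03144 hr


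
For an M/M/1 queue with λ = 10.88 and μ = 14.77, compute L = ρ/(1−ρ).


ρ = λ/μ = 10.88/14.77 = 0.7366
L = ρ/(1−ρ) = 0.7366/(1 − 0.7366) = 0.7366/0.2634 = 2.7969

Final: 2.7969


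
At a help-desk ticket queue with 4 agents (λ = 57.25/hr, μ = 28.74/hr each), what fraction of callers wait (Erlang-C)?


a = λ/μ = 1.9920; ρ = a/4 = 0.4980
P₀ = 0.131574 (from M/M/c formula)
C(c,a) = [a^c/(c!(1−ρ))]·P₀ = [15.74544/(24·0.5020)]·0.131574
= 1.30689·0.131574 = 0.171952

Final: 0.171952


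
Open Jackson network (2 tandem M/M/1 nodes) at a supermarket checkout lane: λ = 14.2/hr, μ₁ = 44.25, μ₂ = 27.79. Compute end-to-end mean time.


Each node sees arrival rate λ = 14.2/hr (tandem ⇒ throughput preserved).
W₁ = 1/(μ₁−λ) = 1/(44.25−14.2) = 0.03328 hr
W₂ = 1/(μ₂−λ) = 1/(27.79−14.2) = 0.07358 hr
W_total = W₁ + W₂ = 0.03328 + 0.07358 = 0.10686 hr

Final: 0.10686 hr


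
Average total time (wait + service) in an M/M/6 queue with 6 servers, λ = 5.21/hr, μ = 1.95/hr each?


a = 2.6718; ρ = 0.4453; P₀ = 0.068547
Lq = P₀·a^c·ρ/(c!(1−ρ)²) = 0.05012
Wq = Lq/λ = 0.05012/5.21 = 0.009620 hr
W = Wq + 1/μ = 0.009620 + 0.51282 = 0.52244 hr

Final: 0.52244 hr


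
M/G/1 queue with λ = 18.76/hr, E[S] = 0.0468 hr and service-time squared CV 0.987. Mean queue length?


ρ = λ·E[S] = 18.76·0.0468 = 0.8780
Lq = ρ²(1+C_s²)/(2(1−ρ)) = 0.7708·(1+0.987)/(2·0.1220)
= 0.7708·1.9870/0.2441 = 6.27555

Final: 6.27555


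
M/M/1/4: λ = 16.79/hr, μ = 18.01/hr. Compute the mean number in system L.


ρ = 16.79/18.01 = 0.9323
L = ρ[1 − (K+1)ρ^K + Kρ^(K+1)] / [(1−ρ)(1−ρ^(K+1))]
Numerator: 0.9323·(1 − 5·0.755349 + 4·0.704182) = 0.037272
Denominator: (0.06774)·(0.295818) = 0.020039
L = 0.037272/0.020039 = 1.8600

Final: 1.8600


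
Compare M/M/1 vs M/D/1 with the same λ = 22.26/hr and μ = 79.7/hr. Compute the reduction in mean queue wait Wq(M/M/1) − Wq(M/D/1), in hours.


ρ = 22.26/79.7 = 0.2793
Wq(M/M/1) = ρ/(μ−λ) = 0.2793/57.44 = 0.004862 hr
Wq(M/D/1) = ρ/(2(μ−λ)) = 0.002431 hr
Savings = 0.004862 − 0.002431 = 0.002431 hr

Final: 0.002431 hr


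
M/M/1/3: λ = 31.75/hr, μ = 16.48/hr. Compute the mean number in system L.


ρ = 31.75/16.48 = 1.9266
L = ρ[1 − (K+1)ρ^K + Kρ^(K+1)] / [(1−ρ)(1−ρ^(K+1))]
Numerator: 1.9266·(1 − 4·7.150881 + 3·13.776728) = 26.445476
Denominator: (-0.9266)·(-12.776728) = 11.838631
L = 26.445476/11.838631 = 2.2338

Final: 2.2338


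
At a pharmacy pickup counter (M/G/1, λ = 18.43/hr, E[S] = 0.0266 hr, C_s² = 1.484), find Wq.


ρ = λ·E[S] = 18.43·0.0266 = 0.4902
E[S²] = E[S]²(1+C_s²) = 0.0266²·(1+1.484) = 0.001758
Wq = λ·E[S²]/(2(1−ρ)) = 18.43·0.001758/(2·0.5098) = 0.03177 hr

Final: 0.03177 hr


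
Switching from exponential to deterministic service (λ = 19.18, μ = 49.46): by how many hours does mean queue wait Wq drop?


ρ = 19.18/49.46 = 0.3878
Wq(M/M/1) = ρ/(μ−λ) = 0.3878/30.28 = 0.01281 hr
Wq(M/D/1) = ρ/(2(μ−λ)) = 0.006403 hr
Savings = 0.01281 − 0.006403 = 0.006403 hr

Final: 0.006403 hr


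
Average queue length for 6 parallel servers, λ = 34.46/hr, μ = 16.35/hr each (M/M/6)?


a = λ/μ = 2.1076; ρ = a/6 = 0.3513
P₀ = 0.121277
Lq = P₀·a^c·ρ / (c!·(1−ρ)²) = 0.121277·87.65670·0.3513/(720·0.42085)
= 0.01232

Final: 0.01232


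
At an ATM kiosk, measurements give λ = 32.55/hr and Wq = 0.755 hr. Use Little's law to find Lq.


Lq = λWq = 32.55·0.755 = 24.5752

Final: 24.5752


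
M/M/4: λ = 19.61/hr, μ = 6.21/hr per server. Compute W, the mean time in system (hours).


a = 3.1578; ρ = 0.7895; P₀ = 0.029351
Lq = P₀·a^c·ρ/(c!(1−ρ)²) = 2.16565
Wq = Lq/λ = 2.16565/19.61 = 0.11044 hr
W = Wq + 1/μ = 0.11044 + 0.16103 = 0.27147 hr

Final: 0.27147 hr


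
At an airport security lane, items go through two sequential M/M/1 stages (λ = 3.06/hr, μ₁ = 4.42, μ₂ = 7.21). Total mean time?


Each node sees arrival rate λ = 3.06/hr (tandem ⇒ throughput preserved).
W₁ = 1/(μ₁−λ) = 1/(4.42−3.06) = 0.73529 hr
W₂ = 1/(μ₂−λ) = 1/(7.21−3.06) = 0.24096 hr
W_total = W₁ + W₂ = 0.73529 + 0.24096 = 0.97626 hr

Final: 0.97626 hr


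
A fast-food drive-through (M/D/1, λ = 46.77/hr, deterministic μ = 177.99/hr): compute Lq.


ρ = 46.77/177.99 = 0.2628
M/D/1: Lq = ρ²/(2(1−ρ)) = 0.06905/(2·0.7372) = 0.04683

Final: 0.04683


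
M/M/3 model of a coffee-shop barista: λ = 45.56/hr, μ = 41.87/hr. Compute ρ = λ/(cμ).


ρ = λ/(cμ) = 45.56/(3·41.87) = 45.56/125.61 = 0.3627

Final: 0.3627


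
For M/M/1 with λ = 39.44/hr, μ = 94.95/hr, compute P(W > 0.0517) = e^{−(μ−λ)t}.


W ~ Exponential(μ−λ) for M/M/1.
μ − λ = 94.95 − 39.44 = 55.5100
P(W > t) = e^{−(μ−λ)t} = e^{−2.8699} = 0.056706

Final: 0.056706


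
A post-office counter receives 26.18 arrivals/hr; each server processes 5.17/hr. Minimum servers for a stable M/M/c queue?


Stability requires cμ > λ ⇔ c > λ/μ.
λ/μ = 26.18/5.17 = 5.0638
Minimum integer c = ⌊5.0638⌋ + 1 = 6
Check: 6·5.17 = 31.02 > 26.18, while 5·5.17 = 25.85 ≤ 26.18

Final: 6 servers


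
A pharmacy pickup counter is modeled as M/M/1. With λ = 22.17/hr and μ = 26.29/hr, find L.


ρ = λ/μ = 22.17/26.29 = 0.8433
L = ρ/(1−ρ) = 0.8433/(1 − 0.8433) = 0.8433/0.1567 = 5.3811

Final: 5.3811


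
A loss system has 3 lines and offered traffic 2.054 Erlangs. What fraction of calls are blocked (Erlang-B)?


B(c,a) = (a^c/c!) / Σ_{k=0}^{c} a^k/k!
a^3/3! = 1.444276
Σ terms (k=0..3): 1.00000 + 2.05400 + 2.10946 + 1.44428 = 6.607734
B = 1.444276/6.607734 = 0.218574

Final: 0.218574


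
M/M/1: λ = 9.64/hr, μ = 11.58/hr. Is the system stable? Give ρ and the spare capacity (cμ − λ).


Total capacity cμ = 1·11.58 = 11.58/hr
ρ = λ/(cμ) = 9.64/11.58 = 0.8325
Stable ⇔ ρ < 1: YES
Spare capacity = cμ − λ = 11.58 − 9.64 = 1.94/hr

Final: ρ = 0.8325; stable; margin = 1.94/hr


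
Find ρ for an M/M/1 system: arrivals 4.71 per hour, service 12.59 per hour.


ρ = λ/μ = 4.71/12.59 = 0.3741

Final: 0.3741


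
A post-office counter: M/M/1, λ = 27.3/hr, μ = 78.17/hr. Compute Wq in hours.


ρ = 27.3/78.17 = 0.3492
Wq = ρ/(μ−λ) = 0.3492/(78.17 − 27.3) = 0.3492/50.87 = 0.006865 hr

Final: 0.006865 hr


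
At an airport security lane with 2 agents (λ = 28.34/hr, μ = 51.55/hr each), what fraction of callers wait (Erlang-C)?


a = λ/μ = 0.5498; ρ = a/2 = 0.2749
P₀ = 0.568777 (from M/M/c formula)
C(c,a) = [a^c/(c!(1−ρ))]·P₀ = [0.30223/(2·0.7251)]·0.568777
= 0.20840·0.568777 = 0.118534

Final: 0.118534


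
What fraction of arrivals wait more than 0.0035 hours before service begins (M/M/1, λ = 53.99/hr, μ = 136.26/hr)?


ρ = 53.99/136.26 = 0.3962
P(Wq > t) = ρ·e^{−(μ−λ)t} = 0.3962·e^{−0.2879}
= 0.3962·0.749803 = 0.297093

Final: 0.297093


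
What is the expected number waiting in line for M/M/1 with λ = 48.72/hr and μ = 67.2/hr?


ρ = 48.72/67.2 = 0.7250
Lq = ρ²/(1−ρ) = 0.5256/0.2750 = 1.9114

Final: 1.9114


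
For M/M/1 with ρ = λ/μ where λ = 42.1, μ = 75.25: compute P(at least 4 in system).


ρ = 42.1/75.25 = 0.5595
P(N ≥ n) = ρ^n = 0.5595^4 = 0.097972

Final: 0.097972


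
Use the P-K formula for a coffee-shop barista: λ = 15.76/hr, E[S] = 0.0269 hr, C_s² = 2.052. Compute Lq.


ρ = λ·E[S] = 15.76·0.0269 = 0.4239
Lq = ρ²(1+C_s²)/(2(1−ρ)) = 0.1797·(1+2.052)/(2·0.5761)
= 0.1797·3.0520/1.1521 = 0.47611

Final: 0.47611


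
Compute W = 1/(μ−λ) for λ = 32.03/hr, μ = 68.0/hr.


W = 1/(μ−λ) = 1/(68.0 − 32.03) = 1/35.97 = 0.02780 hr

Final: 0.02780 hr


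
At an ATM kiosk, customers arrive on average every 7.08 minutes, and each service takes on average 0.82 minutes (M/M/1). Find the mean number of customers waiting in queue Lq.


λ = 60/7.08 = 8.4746 /hr
μ = 60/0.82 = 73.1707 /hr
ρ = λ/μ = 8.4746/73.1707 = 0.1158
Lq = ρ²/(1−ρ) = 0.01341/0.8842 = 0.01517

Final: 0.01517


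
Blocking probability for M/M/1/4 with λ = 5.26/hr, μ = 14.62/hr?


ρ = λ/μ = 5.26/14.62 = 0.3598
P_K = (1−ρ)ρ^K/(1−ρ^(K+1)) = (0.6402·0.016755)/(1 − 0.006028)
= 0.010727/0.993972 = 0.010792

Final: 0.010792


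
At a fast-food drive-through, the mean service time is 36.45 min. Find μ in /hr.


μ = 1/(service time) in consistent units.
1 hour = 60 min, so μ = 60/36.45 = 1.6461 per hour

Final: 1.6461 /hr


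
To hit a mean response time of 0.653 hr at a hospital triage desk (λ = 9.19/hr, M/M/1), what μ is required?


W = 1/(μ−λ) ⇒ μ − λ = 1/W = 1/0.653 = 1.5314
μ = λ + 1/W = 9.19 + 1.5314 = 10.7214 per hr

Final: 10.7214 /hr


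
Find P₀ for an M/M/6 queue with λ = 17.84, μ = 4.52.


a = λ/μ = 17.84/4.52 = 3.9469; ρ = a/c = 0.6578
Σ_{k=0}^{5} a^k/k! (terms k=0..5) = 1.00000 + 3.94690 + 7.78902 + 10.24750 + 10.11147 + 7.98180 = 41.07670
Tail: a^6/(6!(1−ρ)) = 3780.40641/(720·0.3422) = 15.34432
P₀ = 1/(41.07670 + 15.34432) = 1/56.42102 = 0.017724

Final: 0.017724


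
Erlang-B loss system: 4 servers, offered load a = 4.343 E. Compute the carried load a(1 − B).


B(4,4.343) = 0.342738 (Erlang-B)
Carried load = a(1 − B) = 4.343·(1 − 0.342738) = 4.343·0.657262 = 2.8545 E

Final: 2.8545 Erlangs


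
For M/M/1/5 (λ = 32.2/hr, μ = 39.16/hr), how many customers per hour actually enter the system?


ρ = 0.8223; P_K = (1−ρ)ρ^5/(1−ρ^6) = 0.096696
λ_eff = λ(1 − P_K) = 32.2·(1 − 0.096696) = 32.2·0.903304 = 29.0864 /hr

Final: 29.0864 /hr


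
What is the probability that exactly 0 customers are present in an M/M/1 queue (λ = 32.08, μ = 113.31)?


ρ = 32.08/113.31 = 0.2831
P_n = (1−ρ)·ρ^n = (1 − 0.2831)·0.2831^0 = 0.7169·1.000000 = 0.716883

Final: 0.716883


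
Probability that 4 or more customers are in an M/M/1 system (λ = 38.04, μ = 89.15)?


ρ = 38.04/89.15 = 0.4267
P(N ≥ n) = ρ^n = 0.4267^4 = 0.033149

Final: 0.033149


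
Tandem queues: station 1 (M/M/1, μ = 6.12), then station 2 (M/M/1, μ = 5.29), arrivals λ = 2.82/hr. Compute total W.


Each node sees arrival rate λ = 2.82/hr (tandem ⇒ throughput preserved).
W₁ = 1/(μ₁−λ) = 1/(6.12−2.82) = 0.30303 hr
W₂ = 1/(μ₂−λ) = 1/(5.29−2.82) = 0.40486 hr
W_total = W₁ + W₂ = 0.30303 + 0.40486 = 0.70789 hr

Final: 0.70789 hr


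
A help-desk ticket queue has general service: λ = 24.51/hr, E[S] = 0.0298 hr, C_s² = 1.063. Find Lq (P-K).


ρ = λ·E[S] = 24.51·0.0298 = 0.7304
Lq = ρ²(1+C_s²)/(2(1−ρ)) = 0.5335·(1+1.063)/(2·0.2696)
= 0.5335·2.0630/0.5392 = 2.04110

Final: 2.04110


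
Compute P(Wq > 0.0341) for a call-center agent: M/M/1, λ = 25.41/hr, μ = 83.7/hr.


ρ = 25.41/83.7 = 0.3036
P(Wq > t) = ρ·e^{−(μ−λ)t} = 0.3036·e^{−1.9877}
= 0.3036·0.137012 = 0.041595

Final: 0.041595


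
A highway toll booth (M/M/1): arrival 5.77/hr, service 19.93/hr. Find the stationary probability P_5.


ρ = 5.77/19.93 = 0.2895
P_n = (1−ρ)·ρ^n = (1 − 0.2895)·0.2895^5 = 0.7105·0.002034 = 0.001445

Final: 0.001445


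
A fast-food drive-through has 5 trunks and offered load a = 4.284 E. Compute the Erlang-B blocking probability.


B(c,a) = (a^c/c!) / Σ_{k=0}^{c} a^k/k!
a^5/5! = 12.024473
Σ terms (k=0..5): 1.00000 + 4.28400 + 9.17633 + 13.10380 + 14.03417 + 12.02447 = 53.622764
B = 12.024473/53.622764 = 0.224242

Final: 0.224242


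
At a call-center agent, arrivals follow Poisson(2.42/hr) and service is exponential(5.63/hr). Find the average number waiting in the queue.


ρ = 2.42/5.63 = 0.4298
Lq = ρ²/(1−ρ) = 0.1848/0.5702 = 0.3241

Final: 0.3241


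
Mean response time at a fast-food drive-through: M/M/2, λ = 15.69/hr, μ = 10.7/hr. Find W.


a = 1.4664; ρ = 0.7332; P₀ = 0.153950
Lq = P₀·a^c·ρ/(c!(1−ρ)²) = 1.70448
Wq = Lq/λ = 1.70448/15.69 = 0.10863 hr
W = Wq + 1/μ = 0.10863 + 0.09346 = 0.20209 hr

Final: 0.20209 hr
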